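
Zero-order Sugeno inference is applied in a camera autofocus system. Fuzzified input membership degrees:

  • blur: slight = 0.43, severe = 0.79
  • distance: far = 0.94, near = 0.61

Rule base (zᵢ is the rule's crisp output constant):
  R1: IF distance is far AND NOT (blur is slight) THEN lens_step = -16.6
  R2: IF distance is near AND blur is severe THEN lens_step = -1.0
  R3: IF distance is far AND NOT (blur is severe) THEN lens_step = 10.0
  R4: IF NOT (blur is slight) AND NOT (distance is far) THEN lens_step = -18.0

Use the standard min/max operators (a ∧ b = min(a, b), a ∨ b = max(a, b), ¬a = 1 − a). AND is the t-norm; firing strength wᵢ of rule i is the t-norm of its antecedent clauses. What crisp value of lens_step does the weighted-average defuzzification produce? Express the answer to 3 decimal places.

-6.243

R1 (z=-16.6): far=0.94, ¬slight=1−0.43=0.57; AND[min(a, b)] → w = 0.57
R2 (z=-1.0): near=0.61, severe=0.79; AND[min(a, b)] → w = 0.61
R3 (z=10.0): far=0.94, ¬severe=1−0.79=0.21; AND[min(a, b)] → w = 0.21
R4 (z=-18.0): ¬slight=1−0.43=0.57, ¬far=1−0.94=0.06; AND[min(a, b)] → w = 0.06
Weighted average = (0.57·-16.6 + 0.61·-1.0 + 0.21·10.0 + 0.06·-18.0) / (0.57 + 0.61 + 0.21 + 0.06)
  = -9.0520 / 1.4500 = -6.243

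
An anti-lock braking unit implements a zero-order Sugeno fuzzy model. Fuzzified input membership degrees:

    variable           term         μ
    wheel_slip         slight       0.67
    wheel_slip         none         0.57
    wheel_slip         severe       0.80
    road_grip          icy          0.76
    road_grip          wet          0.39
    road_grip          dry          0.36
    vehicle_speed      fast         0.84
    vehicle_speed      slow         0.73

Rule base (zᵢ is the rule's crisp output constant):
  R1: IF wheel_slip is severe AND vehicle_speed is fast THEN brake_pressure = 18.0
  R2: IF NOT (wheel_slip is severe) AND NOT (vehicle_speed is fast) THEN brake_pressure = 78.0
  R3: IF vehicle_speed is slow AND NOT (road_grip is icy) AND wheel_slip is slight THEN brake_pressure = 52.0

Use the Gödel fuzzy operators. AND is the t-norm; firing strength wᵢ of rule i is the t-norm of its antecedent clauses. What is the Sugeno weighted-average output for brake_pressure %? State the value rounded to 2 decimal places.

R1 (z=18.0): severe=0.80, fast=0.84; AND[min(a, b)] → w = 0.80
R2 (z=78.0): ¬severe=1−0.80=0.20, ¬fast=1−0.84=0.16; AND[min(a, b)] → w = 0.16
R3 (z=52.0): slow=0.73, ¬icy=1−0.76=0.24, slight=0.67; AND[min(a, b)] → w = 0.24
Weighted average = (0.80·18.0 + 0.16·78.0 + 0.24·52.0) / (0.80 + 0.16 + 0.24)
  = 39.3600 / 1.2000 = 32.80

32.80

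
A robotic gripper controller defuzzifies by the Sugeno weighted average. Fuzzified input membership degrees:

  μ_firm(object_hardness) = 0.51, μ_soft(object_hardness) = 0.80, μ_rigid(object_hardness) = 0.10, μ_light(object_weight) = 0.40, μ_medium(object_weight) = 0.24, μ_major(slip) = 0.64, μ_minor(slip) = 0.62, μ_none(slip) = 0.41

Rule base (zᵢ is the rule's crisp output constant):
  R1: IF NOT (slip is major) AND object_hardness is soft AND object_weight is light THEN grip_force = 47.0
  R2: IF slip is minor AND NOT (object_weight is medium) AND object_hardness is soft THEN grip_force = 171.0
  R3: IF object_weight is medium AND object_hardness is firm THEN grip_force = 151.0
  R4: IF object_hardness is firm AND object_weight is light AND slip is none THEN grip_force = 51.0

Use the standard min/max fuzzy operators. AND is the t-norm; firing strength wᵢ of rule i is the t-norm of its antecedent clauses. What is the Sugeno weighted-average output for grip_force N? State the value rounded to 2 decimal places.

110.85

R1 (z=47.0): ¬major=1−0.64=0.36, soft=0.80, light=0.40; AND[min(a, b)] → w = 0.36
R2 (z=171.0): minor=0.62, ¬medium=1−0.24=0.76, soft=0.80; AND[min(a, b)] → w = 0.62
R3 (z=151.0): medium=0.24, firm=0.51; AND[min(a, b)] → w = 0.24
R4 (z=51.0): firm=0.51, light=0.40, none=0.41; AND[min(a, b)] → w = 0.40
Weighted average = (0.36·47.0 + 0.62·171.0 + 0.24·151.0 + 0.40·51.0) / (0.36 + 0.62 + 0.24 + 0.40)
  = 179.5800 / 1.6200 = 110.85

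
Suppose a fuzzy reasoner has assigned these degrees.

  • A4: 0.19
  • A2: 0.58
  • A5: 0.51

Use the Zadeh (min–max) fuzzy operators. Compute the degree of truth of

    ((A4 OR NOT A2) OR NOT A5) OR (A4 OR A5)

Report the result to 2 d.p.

NOT A2 = 1 − 0.58 = 0.42
A4 OR NOT A2 = max(a, b) on (0.19, 0.42) = 0.42
NOT A5 = 1 − 0.51 = 0.49
(A4 OR NOT A2) OR NOT A5 = max(a, b) on (0.42, 0.49) = 0.49
A4 OR A5 = max(a, b) on (0.19, 0.51) = 0.51
((A4 OR NOT A2) OR NOT A5) OR (A4 OR A5) = max(a, b) on (0.49, 0.51) = 0.51

0.51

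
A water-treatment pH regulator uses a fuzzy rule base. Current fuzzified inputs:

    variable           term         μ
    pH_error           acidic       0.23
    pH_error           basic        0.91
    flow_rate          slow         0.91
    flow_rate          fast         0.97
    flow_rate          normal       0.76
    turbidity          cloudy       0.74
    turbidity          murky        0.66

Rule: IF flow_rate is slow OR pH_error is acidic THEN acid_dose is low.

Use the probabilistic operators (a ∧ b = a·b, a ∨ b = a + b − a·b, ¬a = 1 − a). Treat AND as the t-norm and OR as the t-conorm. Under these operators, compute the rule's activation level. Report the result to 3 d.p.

firing strength: slow=0.91, acidic=0.23; OR[a + b − a·b] → w = 0.9307

0.931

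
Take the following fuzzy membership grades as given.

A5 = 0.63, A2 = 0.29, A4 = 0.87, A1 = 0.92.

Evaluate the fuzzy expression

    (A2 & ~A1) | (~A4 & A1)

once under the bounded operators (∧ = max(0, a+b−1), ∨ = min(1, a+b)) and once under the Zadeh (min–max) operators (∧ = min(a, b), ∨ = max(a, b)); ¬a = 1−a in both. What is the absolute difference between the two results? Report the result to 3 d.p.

0.080

Under bounded:
  ~A1 = 1 − 0.92 = 0.08
  A2 & ~A1 = max(0, a+b−1) on (0.29, 0.08) = 0.00
  ~A4 = 1 − 0.87 = 0.13
  ~A4 & A1 = max(0, a+b−1) on (0.13, 0.92) = 0.05
  (A2 & ~A1) | (~A4 & A1) = min(1, a+b) on (0.00, 0.05) = 0.05
  → value = 0.0500
Under Zadeh (min–max):
  ~A1 = 1 − 0.92 = 0.08
  A2 & ~A1 = min(a, b) on (0.29, 0.08) = 0.08
  ~A4 = 1 − 0.87 = 0.13
  ~A4 & A1 = min(a, b) on (0.13, 0.92) = 0.13
  (A2 & ~A1) | (~A4 & A1) = max(a, b) on (0.08, 0.13) = 0.13
  → value = 0.1300
|0.0500 − 0.1300| = 0.080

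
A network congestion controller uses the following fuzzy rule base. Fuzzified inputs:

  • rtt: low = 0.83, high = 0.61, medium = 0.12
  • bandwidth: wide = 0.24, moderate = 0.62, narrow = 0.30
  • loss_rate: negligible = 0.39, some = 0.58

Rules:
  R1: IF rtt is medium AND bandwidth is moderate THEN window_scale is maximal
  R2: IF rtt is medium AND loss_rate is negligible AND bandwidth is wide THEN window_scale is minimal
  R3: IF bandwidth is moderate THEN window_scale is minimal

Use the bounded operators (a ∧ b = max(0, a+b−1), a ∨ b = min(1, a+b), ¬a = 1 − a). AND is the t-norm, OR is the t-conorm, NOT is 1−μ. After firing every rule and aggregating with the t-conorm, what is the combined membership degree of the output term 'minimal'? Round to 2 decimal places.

R1: medium=0.12, moderate=0.62; AND[max(0, a+b−1)] → w = 0.00
R2: medium=0.12, negligible=0.39, wide=0.24; AND[max(0, a+b−1)] → w = 0.00
R3: moderate=0.62 → w = 0.62
Rules with consequent 'minimal': {R2, R3} → strengths 0.00, 0.62
Aggregate via t-conorm [min(1, a+b)]: 0.62

0.62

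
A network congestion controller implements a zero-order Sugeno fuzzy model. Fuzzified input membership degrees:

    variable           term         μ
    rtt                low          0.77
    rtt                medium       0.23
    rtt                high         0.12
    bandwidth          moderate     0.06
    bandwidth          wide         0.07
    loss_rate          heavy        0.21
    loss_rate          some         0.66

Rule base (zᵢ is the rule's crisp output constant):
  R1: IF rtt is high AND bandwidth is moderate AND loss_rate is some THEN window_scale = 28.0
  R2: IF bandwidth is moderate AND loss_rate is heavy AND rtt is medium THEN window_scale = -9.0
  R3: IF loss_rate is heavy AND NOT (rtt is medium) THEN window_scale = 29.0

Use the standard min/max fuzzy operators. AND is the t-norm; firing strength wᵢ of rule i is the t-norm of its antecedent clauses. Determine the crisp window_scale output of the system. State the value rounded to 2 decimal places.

21.91

R1 (z=28.0): high=0.12, moderate=0.06, some=0.66; AND[min(a, b)] → w = 0.06
R2 (z=-9.0): moderate=0.06, heavy=0.21, medium=0.23; AND[min(a, b)] → w = 0.06
R3 (z=29.0): heavy=0.21, ¬medium=1−0.23=0.77; AND[min(a, b)] → w = 0.21
Weighted average = (0.06·28.0 + 0.06·-9.0 + 0.21·29.0) / (0.06 + 0.06 + 0.21)
  = 7.2300 / 0.3300 = 21.91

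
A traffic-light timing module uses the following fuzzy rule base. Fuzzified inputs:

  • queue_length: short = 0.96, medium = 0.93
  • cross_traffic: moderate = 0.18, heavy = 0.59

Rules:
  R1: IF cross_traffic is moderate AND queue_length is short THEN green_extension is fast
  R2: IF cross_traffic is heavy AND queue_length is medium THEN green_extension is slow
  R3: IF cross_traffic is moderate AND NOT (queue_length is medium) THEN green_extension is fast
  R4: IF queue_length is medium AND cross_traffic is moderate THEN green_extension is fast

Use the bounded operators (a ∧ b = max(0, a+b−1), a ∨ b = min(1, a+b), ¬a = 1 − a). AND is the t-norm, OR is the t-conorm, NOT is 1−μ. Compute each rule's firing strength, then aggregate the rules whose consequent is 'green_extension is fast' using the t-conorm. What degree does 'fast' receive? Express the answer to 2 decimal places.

R1: moderate=0.18, short=0.96; AND[max(0, a+b−1)] → w = 0.14
R2: heavy=0.59, medium=0.93; AND[max(0, a+b−1)] → w = 0.52
R3: moderate=0.18, ¬medium=1−0.93=0.07; AND[max(0, a+b−1)] → w = 0.00
R4: medium=0.93, moderate=0.18; AND[max(0, a+b−1)] → w = 0.11
Rules with consequent 'fast': {R1, R3, R4} → strengths 0.14, 0.00, 0.11
Aggregate via t-conorm [min(1, a+b)]: 0.25

0.25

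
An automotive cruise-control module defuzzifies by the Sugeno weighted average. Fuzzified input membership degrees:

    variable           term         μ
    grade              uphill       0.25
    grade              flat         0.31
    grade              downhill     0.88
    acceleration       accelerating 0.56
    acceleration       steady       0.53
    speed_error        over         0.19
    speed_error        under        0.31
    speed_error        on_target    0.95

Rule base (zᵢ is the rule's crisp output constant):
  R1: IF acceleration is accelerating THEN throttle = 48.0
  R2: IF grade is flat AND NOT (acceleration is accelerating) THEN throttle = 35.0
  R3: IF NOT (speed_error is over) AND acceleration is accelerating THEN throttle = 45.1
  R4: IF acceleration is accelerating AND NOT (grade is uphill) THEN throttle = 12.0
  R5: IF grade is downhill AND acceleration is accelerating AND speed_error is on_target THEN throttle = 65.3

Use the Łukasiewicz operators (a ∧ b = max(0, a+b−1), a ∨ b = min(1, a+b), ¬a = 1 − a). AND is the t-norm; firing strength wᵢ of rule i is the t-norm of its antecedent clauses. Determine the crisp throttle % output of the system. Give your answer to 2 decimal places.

R1 (z=48.0): accelerating=0.56 → w = 0.56
R2 (z=35.0): flat=0.31, ¬accelerating=1−0.56=0.44; AND[max(0, a+b−1)] → w = 0.00
R3 (z=45.1): ¬over=1−0.19=0.81, accelerating=0.56; AND[max(0, a+b−1)] → w = 0.37
R4 (z=12.0): accelerating=0.56, ¬uphill=1−0.25=0.75; AND[max(0, a+b−1)] → w = 0.31
R5 (z=65.3): downhill=0.88, accelerating=0.56, on_target=0.95; AND[max(0, a+b−1)] → w = 0.39
Weighted average = (0.56·48.0 + 0.00·35.0 + 0.37·45.1 + 0.31·12.0 + 0.39·65.3) / (0.56 + 0.00 + 0.37 + 0.31 + 0.39)
  = 72.7540 / 1.6300 = 44.63

44.63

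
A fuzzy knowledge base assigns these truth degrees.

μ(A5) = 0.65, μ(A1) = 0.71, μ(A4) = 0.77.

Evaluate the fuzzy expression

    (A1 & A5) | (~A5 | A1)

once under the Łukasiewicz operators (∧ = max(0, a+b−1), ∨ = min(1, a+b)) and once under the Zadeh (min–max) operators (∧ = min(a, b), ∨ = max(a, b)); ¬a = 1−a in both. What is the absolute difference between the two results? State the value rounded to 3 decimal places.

Under Łukasiewicz:
  A1 & A5 = max(0, a+b−1) on (0.71, 0.65) = 0.36
  ~A5 = 1 − 0.65 = 0.35
  ~A5 | A1 = min(1, a+b) on (0.35, 0.71) = 1.00
  (A1 & A5) | (~A5 | A1) = min(1, a+b) on (0.36, 1.00) = 1.00
  → value = 1.0000
Under Zadeh (min–max):
  A1 & A5 = min(a, b) on (0.71, 0.65) = 0.65
  ~A5 = 1 − 0.65 = 0.35
  ~A5 | A1 = max(a, b) on (0.35, 0.71) = 0.71
  (A1 & A5) | (~A5 | A1) = max(a, b) on (0.65, 0.71) = 0.71
  → value = 0.7100
|1.0000 − 0.7100| = 0.290

0.290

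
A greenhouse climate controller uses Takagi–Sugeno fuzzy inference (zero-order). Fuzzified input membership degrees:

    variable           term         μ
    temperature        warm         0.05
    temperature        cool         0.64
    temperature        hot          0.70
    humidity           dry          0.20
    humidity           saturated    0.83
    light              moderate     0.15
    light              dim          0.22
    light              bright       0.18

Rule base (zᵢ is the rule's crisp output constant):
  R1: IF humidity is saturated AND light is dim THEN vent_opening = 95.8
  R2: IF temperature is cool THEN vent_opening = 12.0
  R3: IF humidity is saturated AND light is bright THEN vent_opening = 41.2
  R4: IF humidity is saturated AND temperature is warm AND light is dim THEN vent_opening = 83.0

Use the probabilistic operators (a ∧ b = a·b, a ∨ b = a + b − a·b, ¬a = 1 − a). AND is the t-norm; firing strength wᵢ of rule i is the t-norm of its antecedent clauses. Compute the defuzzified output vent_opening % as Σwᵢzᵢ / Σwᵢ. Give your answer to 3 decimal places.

32.703

R1 (z=95.8): saturated=0.83, dim=0.22; AND[a·b] → w = 0.1826
R2 (z=12.0): cool=0.64 → w = 0.6400
R3 (z=41.2): saturated=0.83, bright=0.18; AND[a·b] → w = 0.1494
R4 (z=83.0): saturated=0.83, warm=0.05, dim=0.22; AND[a·b] → w = 0.0091
Weighted average = (0.1826·95.8 + 0.6400·12.0 + 0.1494·41.2 + 0.0091·83.0) / (0.1826 + 0.6400 + 0.1494 + 0.0091)
  = 32.0861 / 0.9811 = 32.703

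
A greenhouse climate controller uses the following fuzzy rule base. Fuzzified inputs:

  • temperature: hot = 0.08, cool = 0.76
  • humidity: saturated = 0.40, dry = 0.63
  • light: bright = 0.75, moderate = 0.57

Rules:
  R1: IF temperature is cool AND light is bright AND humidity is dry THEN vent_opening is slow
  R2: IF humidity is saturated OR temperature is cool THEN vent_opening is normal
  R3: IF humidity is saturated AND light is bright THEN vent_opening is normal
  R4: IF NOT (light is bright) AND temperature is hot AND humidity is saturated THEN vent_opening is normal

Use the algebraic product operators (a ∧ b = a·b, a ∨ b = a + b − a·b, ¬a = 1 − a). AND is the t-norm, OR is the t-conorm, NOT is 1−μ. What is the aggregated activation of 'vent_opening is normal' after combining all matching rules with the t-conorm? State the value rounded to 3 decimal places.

R1: cool=0.76, bright=0.75, dry=0.63; AND[a·b] → w = 0.3591
R2: saturated=0.40, cool=0.76; OR[a + b − a·b] → w = 0.8560
R3: saturated=0.40, bright=0.75; AND[a·b] → w = 0.3000
R4: ¬bright=1−0.75=0.25, hot=0.08, saturated=0.40; AND[a·b] → w = 0.0080
Rules with consequent 'normal': {R2, R3, R4} → strengths 0.8560, 0.3000, 0.0080
Aggregate via t-conorm [a + b − a·b]: 0.9000

0.900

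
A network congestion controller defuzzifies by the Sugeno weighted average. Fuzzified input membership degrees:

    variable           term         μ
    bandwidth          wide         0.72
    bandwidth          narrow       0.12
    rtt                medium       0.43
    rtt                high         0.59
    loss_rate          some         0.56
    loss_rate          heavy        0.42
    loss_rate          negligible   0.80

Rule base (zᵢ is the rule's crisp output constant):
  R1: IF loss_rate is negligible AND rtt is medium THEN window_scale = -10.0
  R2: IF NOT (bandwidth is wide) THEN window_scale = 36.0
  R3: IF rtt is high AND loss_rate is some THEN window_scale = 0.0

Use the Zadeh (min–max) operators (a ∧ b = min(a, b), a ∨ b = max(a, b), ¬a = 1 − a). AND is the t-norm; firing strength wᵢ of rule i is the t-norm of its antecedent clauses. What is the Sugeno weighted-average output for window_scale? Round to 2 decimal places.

R1 (z=-10.0): negligible=0.80, medium=0.43; AND[min(a, b)] → w = 0.43
R2 (z=36.0): ¬wide=1−0.72=0.28 → w = 0.28
R3 (z=0.0): high=0.59, some=0.56; AND[min(a, b)] → w = 0.56
Weighted average = (0.43·-10.0 + 0.28·36.0 + 0.56·0.0) / (0.43 + 0.28 + 0.56)
  = 5.7800 / 1.2700 = 4.55

4.55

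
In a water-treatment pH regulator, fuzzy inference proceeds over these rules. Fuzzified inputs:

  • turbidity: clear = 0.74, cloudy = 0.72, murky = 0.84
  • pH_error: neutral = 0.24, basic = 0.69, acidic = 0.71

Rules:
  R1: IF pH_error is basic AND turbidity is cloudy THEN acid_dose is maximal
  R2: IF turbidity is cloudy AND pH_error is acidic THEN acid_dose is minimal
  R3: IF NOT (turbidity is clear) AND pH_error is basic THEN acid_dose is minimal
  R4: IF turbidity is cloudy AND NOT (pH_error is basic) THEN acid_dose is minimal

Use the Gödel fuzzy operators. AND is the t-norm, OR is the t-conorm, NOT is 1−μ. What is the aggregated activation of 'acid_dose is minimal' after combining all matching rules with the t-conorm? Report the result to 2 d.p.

0.71

R1: basic=0.69, cloudy=0.72; AND[min(a, b)] → w = 0.69
R2: cloudy=0.72, acidic=0.71; AND[min(a, b)] → w = 0.71
R3: ¬clear=1−0.74=0.26, basic=0.69; AND[min(a, b)] → w = 0.26
R4: cloudy=0.72, ¬basic=1−0.69=0.31; AND[min(a, b)] → w = 0.31
Rules with consequent 'minimal': {R2, R3, R4} → strengths 0.71, 0.26, 0.31
Aggregate via t-conorm [max(a, b)]: 0.71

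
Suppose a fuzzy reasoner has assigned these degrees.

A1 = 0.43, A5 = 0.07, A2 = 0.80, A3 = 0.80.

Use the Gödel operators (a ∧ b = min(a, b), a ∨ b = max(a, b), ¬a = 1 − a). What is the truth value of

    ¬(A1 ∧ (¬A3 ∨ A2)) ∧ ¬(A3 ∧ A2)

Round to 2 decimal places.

0.20

¬A3 = 1 − 0.80 = 0.20
¬A3 ∨ A2 = max(a, b) on (0.20, 0.80) = 0.80
A1 ∧ (¬A3 ∨ A2) = min(a, b) on (0.43, 0.80) = 0.43
¬(A1 ∧ (¬A3 ∨ A2)) = 1 − 0.43 = 0.57
A3 ∧ A2 = min(a, b) on (0.80, 0.80) = 0.80
¬(A3 ∧ A2) = 1 − 0.80 = 0.20
¬(A1 ∧ (¬A3 ∨ A2)) ∧ ¬(A3 ∧ A2) = min(a, b) on (0.57, 0.20) = 0.20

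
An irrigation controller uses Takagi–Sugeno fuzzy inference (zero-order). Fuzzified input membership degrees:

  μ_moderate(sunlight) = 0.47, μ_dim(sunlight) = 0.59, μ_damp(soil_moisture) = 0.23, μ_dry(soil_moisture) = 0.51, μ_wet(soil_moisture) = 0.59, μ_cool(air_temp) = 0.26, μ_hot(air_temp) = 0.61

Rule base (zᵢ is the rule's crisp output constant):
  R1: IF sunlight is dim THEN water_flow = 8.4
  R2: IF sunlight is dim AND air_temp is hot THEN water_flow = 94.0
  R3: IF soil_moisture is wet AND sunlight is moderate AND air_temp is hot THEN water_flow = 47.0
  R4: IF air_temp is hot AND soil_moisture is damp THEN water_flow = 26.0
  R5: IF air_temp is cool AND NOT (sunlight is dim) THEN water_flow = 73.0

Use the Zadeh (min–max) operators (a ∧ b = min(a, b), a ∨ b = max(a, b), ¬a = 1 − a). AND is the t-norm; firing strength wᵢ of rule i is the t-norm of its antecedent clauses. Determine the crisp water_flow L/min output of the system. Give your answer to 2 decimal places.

50.22

R1 (z=8.4): dim=0.59 → w = 0.59
R2 (z=94.0): dim=0.59, hot=0.61; AND[min(a, b)] → w = 0.59
R3 (z=47.0): wet=0.59, moderate=0.47, hot=0.61; AND[min(a, b)] → w = 0.47
R4 (z=26.0): hot=0.61, damp=0.23; AND[min(a, b)] → w = 0.23
R5 (z=73.0): cool=0.26, ¬dim=1−0.59=0.41; AND[min(a, b)] → w = 0.26
Weighted average = (0.59·8.4 + 0.59·94.0 + 0.47·47.0 + 0.23·26.0 + 0.26·73.0) / (0.59 + 0.59 + 0.47 + 0.23 + 0.26)
  = 107.4660 / 2.1400 = 50.22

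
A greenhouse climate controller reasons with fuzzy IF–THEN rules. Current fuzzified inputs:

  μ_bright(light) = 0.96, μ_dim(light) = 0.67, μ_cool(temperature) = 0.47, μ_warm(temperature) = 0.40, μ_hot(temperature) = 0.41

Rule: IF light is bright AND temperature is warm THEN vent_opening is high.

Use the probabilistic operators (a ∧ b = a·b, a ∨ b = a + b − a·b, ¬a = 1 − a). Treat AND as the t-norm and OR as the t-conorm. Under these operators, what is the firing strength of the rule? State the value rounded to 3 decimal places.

firing strength: bright=0.96, warm=0.40; AND[a·b] → w = 0.3840

0.384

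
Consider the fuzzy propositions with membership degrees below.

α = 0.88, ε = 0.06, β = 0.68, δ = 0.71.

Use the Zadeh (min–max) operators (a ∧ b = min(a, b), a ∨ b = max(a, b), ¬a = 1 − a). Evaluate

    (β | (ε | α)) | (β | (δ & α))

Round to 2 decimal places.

0.88

ε | α = max(a, b) on (0.06, 0.88) = 0.88
β | (ε | α) = max(a, b) on (0.68, 0.88) = 0.88
δ & α = min(a, b) on (0.71, 0.88) = 0.71
β | (δ & α) = max(a, b) on (0.68, 0.71) = 0.71
(β | (ε | α)) | (β | (δ & α)) = max(a, b) on (0.88, 0.71) = 0.88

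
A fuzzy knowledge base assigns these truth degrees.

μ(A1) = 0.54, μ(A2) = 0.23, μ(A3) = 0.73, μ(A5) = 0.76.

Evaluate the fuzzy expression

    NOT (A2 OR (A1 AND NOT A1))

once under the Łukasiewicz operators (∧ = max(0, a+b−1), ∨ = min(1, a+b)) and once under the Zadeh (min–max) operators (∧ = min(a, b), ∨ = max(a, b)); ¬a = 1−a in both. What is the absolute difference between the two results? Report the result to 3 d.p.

0.230

Under Łukasiewicz:
  NOT A1 = 1 − 0.54 = 0.46
  A1 AND NOT A1 = max(0, a+b−1) on (0.54, 0.46) = 0.00
  A2 OR (A1 AND NOT A1) = min(1, a+b) on (0.23, 0.00) = 0.23
  NOT (A2 OR (A1 AND NOT A1)) = 1 − 0.23 = 0.77
  → value = 0.7700
Under Zadeh (min–max):
  NOT A1 = 1 − 0.54 = 0.46
  A1 AND NOT A1 = min(a, b) on (0.54, 0.46) = 0.46
  A2 OR (A1 AND NOT A1) = max(a, b) on (0.23, 0.46) = 0.46
  NOT (A2 OR (A1 AND NOT A1)) = 1 − 0.46 = 0.54
  → value = 0.5400
|0.7700 − 0.5400| = 0.230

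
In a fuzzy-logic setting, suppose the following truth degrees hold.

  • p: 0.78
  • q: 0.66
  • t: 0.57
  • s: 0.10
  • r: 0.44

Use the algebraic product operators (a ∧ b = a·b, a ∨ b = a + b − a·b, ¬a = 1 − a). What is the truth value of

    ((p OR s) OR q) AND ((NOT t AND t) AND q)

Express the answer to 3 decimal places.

0.151

p OR s = a + b − a·b on (0.7800, 0.1000) = 0.8020
(p OR s) OR q = a + b − a·b on (0.8020, 0.6600) = 0.9327
NOT t = 1 − 0.5700 = 0.4300
NOT t AND t = a·b on (0.4300, 0.5700) = 0.2451
(NOT t AND t) AND q = a·b on (0.2451, 0.6600) = 0.1618
((p OR s) OR q) AND ((NOT t AND t) AND q) = a·b on (0.9327, 0.1618) = 0.1509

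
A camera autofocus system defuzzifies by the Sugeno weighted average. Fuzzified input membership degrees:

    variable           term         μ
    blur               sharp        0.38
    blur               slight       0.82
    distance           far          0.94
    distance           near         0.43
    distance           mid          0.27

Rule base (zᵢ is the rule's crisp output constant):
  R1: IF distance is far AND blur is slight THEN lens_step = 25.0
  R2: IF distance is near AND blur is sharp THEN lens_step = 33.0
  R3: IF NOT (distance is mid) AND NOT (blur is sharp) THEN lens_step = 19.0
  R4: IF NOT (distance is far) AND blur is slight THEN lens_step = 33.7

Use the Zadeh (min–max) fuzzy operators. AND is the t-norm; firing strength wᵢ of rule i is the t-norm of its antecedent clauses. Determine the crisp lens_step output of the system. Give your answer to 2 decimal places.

R1 (z=25.0): far=0.94, slight=0.82; AND[min(a, b)] → w = 0.82
R2 (z=33.0): near=0.43, sharp=0.38; AND[min(a, b)] → w = 0.38
R3 (z=19.0): ¬mid=1−0.27=0.73, ¬sharp=1−0.38=0.62; AND[min(a, b)] → w = 0.62
R4 (z=33.7): ¬far=1−0.94=0.06, slight=0.82; AND[min(a, b)] → w = 0.06
Weighted average = (0.82·25.0 + 0.38·33.0 + 0.62·19.0 + 0.06·33.7) / (0.82 + 0.38 + 0.62 + 0.06)
  = 46.8420 / 1.8800 = 24.92

24.92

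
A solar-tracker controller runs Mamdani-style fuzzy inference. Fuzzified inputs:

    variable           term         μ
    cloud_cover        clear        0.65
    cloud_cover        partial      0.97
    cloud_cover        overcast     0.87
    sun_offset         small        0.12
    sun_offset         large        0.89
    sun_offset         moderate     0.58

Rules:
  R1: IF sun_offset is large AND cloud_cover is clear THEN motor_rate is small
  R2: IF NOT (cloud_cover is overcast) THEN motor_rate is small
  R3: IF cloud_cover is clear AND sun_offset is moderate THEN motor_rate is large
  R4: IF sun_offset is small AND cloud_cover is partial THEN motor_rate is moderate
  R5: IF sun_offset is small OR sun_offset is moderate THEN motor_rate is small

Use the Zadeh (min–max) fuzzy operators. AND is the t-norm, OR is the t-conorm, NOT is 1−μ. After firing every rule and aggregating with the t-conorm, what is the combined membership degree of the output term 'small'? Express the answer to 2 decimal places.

R1: large=0.89, clear=0.65; AND[min(a, b)] → w = 0.65
R2: ¬overcast=1−0.87=0.13 → w = 0.13
R3: clear=0.65, moderate=0.58; AND[min(a, b)] → w = 0.58
R4: small=0.12, partial=0.97; AND[min(a, b)] → w = 0.12
R5: small=0.12, moderate=0.58; OR[max(a, b)] → w = 0.58
Rules with consequent 'small': {R1, R2, R5} → strengths 0.65, 0.13, 0.58
Aggregate via t-conorm [max(a, b)]: 0.65

0.65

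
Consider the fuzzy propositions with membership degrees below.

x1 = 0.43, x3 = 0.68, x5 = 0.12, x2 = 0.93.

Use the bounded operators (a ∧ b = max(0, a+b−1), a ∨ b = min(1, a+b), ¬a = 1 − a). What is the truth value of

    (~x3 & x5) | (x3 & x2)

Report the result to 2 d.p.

~x3 = 1 − 0.68 = 0.32
~x3 & x5 = max(0, a+b−1) on (0.32, 0.12) = 0.00
x3 & x2 = max(0, a+b−1) on (0.68, 0.93) = 0.61
(~x3 & x5) | (x3 & x2) = min(1, a+b) on (0.00, 0.61) = 0.61

0.61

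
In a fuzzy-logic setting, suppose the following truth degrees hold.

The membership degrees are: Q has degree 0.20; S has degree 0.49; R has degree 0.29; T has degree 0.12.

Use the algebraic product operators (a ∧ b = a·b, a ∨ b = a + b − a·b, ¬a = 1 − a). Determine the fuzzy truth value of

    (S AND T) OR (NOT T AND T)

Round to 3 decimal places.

S AND T = a·b on (0.4900, 0.1200) = 0.0588
NOT T = 1 − 0.1200 = 0.8800
NOT T AND T = a·b on (0.8800, 0.1200) = 0.1056
(S AND T) OR (NOT T AND T) = a + b − a·b on (0.0588, 0.1056) = 0.1582

0.158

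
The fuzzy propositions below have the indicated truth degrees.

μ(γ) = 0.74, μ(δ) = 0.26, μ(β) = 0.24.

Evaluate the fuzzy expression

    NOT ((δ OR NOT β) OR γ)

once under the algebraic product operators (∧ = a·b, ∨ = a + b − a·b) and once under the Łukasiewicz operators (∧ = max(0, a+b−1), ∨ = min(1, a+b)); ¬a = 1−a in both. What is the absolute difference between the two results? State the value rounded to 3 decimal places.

0.046

Under algebraic product:
  NOT β = 1 − 0.2400 = 0.7600
  δ OR NOT β = a + b − a·b on (0.2600, 0.7600) = 0.8224
  (δ OR NOT β) OR γ = a + b − a·b on (0.8224, 0.7400) = 0.9538
  NOT ((δ OR NOT β) OR γ) = 1 − 0.9538 = 0.0462
  → value = 0.0462
Under Łukasiewicz:
  NOT β = 1 − 0.24 = 0.76
  δ OR NOT β = min(1, a+b) on (0.26, 0.76) = 1.00
  (δ OR NOT β) OR γ = min(1, a+b) on (1.00, 0.74) = 1.00
  NOT ((δ OR NOT β) OR γ) = 1 − 1.00 = 0.00
  → value = 0.0000
|0.0462 − 0.0000| = 0.046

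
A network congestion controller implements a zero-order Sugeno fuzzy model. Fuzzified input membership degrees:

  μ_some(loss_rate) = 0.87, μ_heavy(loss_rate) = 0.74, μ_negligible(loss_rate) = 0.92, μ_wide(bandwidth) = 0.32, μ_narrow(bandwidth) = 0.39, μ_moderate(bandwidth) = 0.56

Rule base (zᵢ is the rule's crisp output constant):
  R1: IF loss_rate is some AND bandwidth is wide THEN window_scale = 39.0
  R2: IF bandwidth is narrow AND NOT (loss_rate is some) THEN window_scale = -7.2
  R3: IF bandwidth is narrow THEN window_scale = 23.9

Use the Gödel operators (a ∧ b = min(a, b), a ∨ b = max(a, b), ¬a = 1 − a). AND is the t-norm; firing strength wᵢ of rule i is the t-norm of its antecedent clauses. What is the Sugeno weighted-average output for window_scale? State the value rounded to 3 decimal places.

24.839

R1 (z=39.0): some=0.87, wide=0.32; AND[min(a, b)] → w = 0.32
R2 (z=-7.2): narrow=0.39, ¬some=1−0.87=0.13; AND[min(a, b)] → w = 0.13
R3 (z=23.9): narrow=0.39 → w = 0.39
Weighted average = (0.32·39.0 + 0.13·-7.2 + 0.39·23.9) / (0.32 + 0.13 + 0.39)
  = 20.8650 / 0.8400 = 24.839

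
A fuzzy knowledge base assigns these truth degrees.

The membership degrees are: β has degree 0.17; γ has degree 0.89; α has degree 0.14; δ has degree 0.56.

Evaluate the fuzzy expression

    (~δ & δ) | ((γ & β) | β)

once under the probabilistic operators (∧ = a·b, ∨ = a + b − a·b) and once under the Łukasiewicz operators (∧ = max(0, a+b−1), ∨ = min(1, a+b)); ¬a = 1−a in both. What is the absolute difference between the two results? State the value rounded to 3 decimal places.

Under probabilistic:
  ~δ = 1 − 0.5600 = 0.4400
  ~δ & δ = a·b on (0.4400, 0.5600) = 0.2464
  γ & β = a·b on (0.8900, 0.1700) = 0.1513
  (γ & β) | β = a + b − a·b on (0.1513, 0.1700) = 0.2956
  (~δ & δ) | ((γ & β) | β) = a + b − a·b on (0.2464, 0.2956) = 0.4691
  → value = 0.4691
Under Łukasiewicz:
  ~δ = 1 − 0.56 = 0.44
  ~δ & δ = max(0, a+b−1) on (0.44, 0.56) = 0.00
  γ & β = max(0, a+b−1) on (0.89, 0.17) = 0.06
  (γ & β) | β = min(1, a+b) on (0.06, 0.17) = 0.23
  (~δ & δ) | ((γ & β) | β) = min(1, a+b) on (0.00, 0.23) = 0.23
  → value = 0.2300
|0.4691 − 0.2300| = 0.239

0.239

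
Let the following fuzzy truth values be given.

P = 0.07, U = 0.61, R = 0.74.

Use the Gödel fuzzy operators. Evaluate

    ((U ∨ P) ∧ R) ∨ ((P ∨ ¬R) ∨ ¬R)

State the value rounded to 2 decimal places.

U ∨ P = max(a, b) on (0.61, 0.07) = 0.61
(U ∨ P) ∧ R = min(a, b) on (0.61, 0.74) = 0.61
¬R = 1 − 0.74 = 0.26
P ∨ ¬R = max(a, b) on (0.07, 0.26) = 0.26
¬R = 1 − 0.74 = 0.26
(P ∨ ¬R) ∨ ¬R = max(a, b) on (0.26, 0.26) = 0.26
((U ∨ P) ∧ R) ∨ ((P ∨ ¬R) ∨ ¬R) = max(a, b) on (0.61, 0.26) = 0.61

0.61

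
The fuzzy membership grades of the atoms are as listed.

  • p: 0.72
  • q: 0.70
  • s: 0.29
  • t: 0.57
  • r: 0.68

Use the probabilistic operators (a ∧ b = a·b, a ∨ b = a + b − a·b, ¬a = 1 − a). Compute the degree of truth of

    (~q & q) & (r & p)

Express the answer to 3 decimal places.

0.103

~q = 1 − 0.7000 = 0.3000
~q & q = a·b on (0.3000, 0.7000) = 0.2100
r & p = a·b on (0.6800, 0.7200) = 0.4896
(~q & q) & (r & p) = a·b on (0.2100, 0.4896) = 0.1028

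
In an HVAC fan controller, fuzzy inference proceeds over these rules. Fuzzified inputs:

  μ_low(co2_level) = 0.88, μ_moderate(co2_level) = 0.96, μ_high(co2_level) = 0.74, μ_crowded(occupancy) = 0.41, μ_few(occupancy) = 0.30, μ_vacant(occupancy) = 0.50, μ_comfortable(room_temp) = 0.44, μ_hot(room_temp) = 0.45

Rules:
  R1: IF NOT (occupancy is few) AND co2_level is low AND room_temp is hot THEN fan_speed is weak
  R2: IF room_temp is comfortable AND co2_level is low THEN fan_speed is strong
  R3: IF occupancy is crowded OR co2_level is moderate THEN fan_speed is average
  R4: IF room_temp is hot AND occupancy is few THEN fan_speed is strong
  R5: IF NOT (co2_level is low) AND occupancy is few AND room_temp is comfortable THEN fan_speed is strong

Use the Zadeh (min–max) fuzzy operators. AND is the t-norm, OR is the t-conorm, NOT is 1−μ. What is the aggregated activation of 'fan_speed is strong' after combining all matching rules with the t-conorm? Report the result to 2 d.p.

R1: ¬few=1−0.30=0.70, low=0.88, hot=0.45; AND[min(a, b)] → w = 0.45
R2: comfortable=0.44, low=0.88; AND[min(a, b)] → w = 0.44
R3: crowded=0.41, moderate=0.96; OR[max(a, b)] → w = 0.96
R4: hot=0.45, few=0.30; AND[min(a, b)] → w = 0.30
R5: ¬low=1−0.88=0.12, few=0.30, comfortable=0.44; AND[min(a, b)] → w = 0.12
Rules with consequent 'strong': {R2, R4, R5} → strengths 0.44, 0.30, 0.12
Aggregate via t-conorm [max(a, b)]: 0.44

0.44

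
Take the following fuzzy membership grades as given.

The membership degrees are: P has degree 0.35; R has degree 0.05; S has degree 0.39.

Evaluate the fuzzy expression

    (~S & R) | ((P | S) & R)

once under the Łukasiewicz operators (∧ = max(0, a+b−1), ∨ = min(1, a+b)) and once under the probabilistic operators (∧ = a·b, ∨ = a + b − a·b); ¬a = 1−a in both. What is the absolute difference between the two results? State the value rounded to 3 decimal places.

Under Łukasiewicz:
  ~S = 1 − 0.39 = 0.61
  ~S & R = max(0, a+b−1) on (0.61, 0.05) = 0.00
  P | S = min(1, a+b) on (0.35, 0.39) = 0.74
  (P | S) & R = max(0, a+b−1) on (0.74, 0.05) = 0.00
  (~S & R) | ((P | S) & R) = min(1, a+b) on (0.00, 0.00) = 0.00
  → value = 0.0000
Under probabilistic:
  ~S = 1 − 0.3900 = 0.6100
  ~S & R = a·b on (0.6100, 0.0500) = 0.0305
  P | S = a + b − a·b on (0.3500, 0.3900) = 0.6035
  (P | S) & R = a·b on (0.6035, 0.0500) = 0.0302
  (~S & R) | ((P | S) & R) = a + b − a·b on (0.0305, 0.0302) = 0.0598
  → value = 0.0598
|0.0000 − 0.0598| = 0.060

0.060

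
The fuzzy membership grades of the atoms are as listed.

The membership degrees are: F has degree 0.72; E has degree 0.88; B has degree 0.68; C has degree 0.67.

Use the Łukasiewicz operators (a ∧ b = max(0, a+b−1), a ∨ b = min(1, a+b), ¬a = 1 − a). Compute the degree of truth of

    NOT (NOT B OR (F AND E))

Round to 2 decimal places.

NOT B = 1 − 0.68 = 0.32
F AND E = max(0, a+b−1) on (0.72, 0.88) = 0.60
NOT B OR (F AND E) = min(1, a+b) on (0.32, 0.60) = 0.92
NOT (NOT B OR (F AND E)) = 1 − 0.92 = 0.08

0.08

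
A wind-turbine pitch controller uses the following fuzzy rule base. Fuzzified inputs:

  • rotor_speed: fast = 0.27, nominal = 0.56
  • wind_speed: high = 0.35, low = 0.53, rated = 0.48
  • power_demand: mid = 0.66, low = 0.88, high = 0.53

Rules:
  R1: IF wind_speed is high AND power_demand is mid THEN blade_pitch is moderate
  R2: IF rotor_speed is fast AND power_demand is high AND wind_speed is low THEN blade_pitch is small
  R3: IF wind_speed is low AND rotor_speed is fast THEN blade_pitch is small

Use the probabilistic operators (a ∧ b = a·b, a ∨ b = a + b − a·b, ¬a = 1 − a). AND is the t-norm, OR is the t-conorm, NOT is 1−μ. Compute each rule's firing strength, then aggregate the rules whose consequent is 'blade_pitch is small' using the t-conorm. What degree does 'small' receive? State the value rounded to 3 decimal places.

R1: high=0.35, mid=0.66; AND[a·b] → w = 0.2310
R2: fast=0.27, high=0.53, low=0.53; AND[a·b] → w = 0.0758
R3: low=0.53, fast=0.27; AND[a·b] → w = 0.1431
Rules with consequent 'small': {R2, R3} → strengths 0.0758, 0.1431
Aggregate via t-conorm [a + b − a·b]: 0.2081

0.208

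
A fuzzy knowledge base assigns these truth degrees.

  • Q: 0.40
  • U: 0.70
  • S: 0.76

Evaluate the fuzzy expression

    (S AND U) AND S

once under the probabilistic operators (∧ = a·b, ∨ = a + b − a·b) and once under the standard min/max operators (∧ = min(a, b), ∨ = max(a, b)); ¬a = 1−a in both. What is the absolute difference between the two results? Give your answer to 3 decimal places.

Under probabilistic:
  S AND U = a·b on (0.7600, 0.7000) = 0.5320
  (S AND U) AND S = a·b on (0.5320, 0.7600) = 0.4043
  → value = 0.4043
Under standard min/max:
  S AND U = min(a, b) on (0.76, 0.70) = 0.70
  (S AND U) AND S = min(a, b) on (0.70, 0.76) = 0.70
  → value = 0.7000
|0.4043 − 0.7000| = 0.296

0.296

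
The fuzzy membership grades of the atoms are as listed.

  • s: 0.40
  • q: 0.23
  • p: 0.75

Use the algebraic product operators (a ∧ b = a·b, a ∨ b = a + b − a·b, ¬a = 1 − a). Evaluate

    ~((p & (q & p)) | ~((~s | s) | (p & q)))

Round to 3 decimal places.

q & p = a·b on (0.2300, 0.7500) = 0.1725
p & (q & p) = a·b on (0.7500, 0.1725) = 0.1294
~s = 1 − 0.4000 = 0.6000
~s | s = a + b − a·b on (0.6000, 0.4000) = 0.7600
p & q = a·b on (0.7500, 0.2300) = 0.1725
(~s | s) | (p & q) = a + b − a·b on (0.7600, 0.1725) = 0.8014
~((~s | s) | (p & q)) = 1 − 0.8014 = 0.1986
(p & (q & p)) | ~((~s | s) | (p & q)) = a + b − a·b on (0.1294, 0.1986) = 0.3023
~((p & (q & p)) | ~((~s | s) | (p & q))) = 1 − 0.3023 = 0.6977

0.698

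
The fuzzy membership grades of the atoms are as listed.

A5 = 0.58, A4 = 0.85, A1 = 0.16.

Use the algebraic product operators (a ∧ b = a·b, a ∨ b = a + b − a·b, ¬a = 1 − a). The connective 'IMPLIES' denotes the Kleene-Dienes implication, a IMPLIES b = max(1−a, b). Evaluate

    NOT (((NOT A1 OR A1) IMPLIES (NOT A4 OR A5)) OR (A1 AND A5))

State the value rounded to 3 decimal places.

0.324

NOT A1 = 1 − 0.1600 = 0.8400
NOT A1 OR A1 = a + b − a·b on (0.8400, 0.1600) = 0.8656
NOT A4 = 1 − 0.8500 = 0.1500
NOT A4 OR A5 = a + b − a·b on (0.1500, 0.5800) = 0.6430
(NOT A1 OR A1) IMPLIES (NOT A4 OR A5)  [Kleene-Dienes: max(1−a, b)] with a=0.8656, b=0.6430 → 0.6430
A1 AND A5 = a·b on (0.1600, 0.5800) = 0.0928
((NOT A1 OR A1) IMPLIES (NOT A4 OR A5)) OR (A1 AND A5) = a + b − a·b on (0.6430, 0.0928) = 0.6761
NOT (((NOT A1 OR A1) IMPLIES (NOT A4 OR A5)) OR (A1 AND A5)) = 1 − 0.6761 = 0.3239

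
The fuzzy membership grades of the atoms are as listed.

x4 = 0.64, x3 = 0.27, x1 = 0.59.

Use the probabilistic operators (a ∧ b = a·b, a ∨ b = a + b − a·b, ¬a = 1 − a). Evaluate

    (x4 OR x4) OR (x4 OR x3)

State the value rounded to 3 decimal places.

0.966

x4 OR x4 = a + b − a·b on (0.6400, 0.6400) = 0.8704
x4 OR x3 = a + b − a·b on (0.6400, 0.2700) = 0.7372
(x4 OR x4) OR (x4 OR x3) = a + b − a·b on (0.8704, 0.7372) = 0.9659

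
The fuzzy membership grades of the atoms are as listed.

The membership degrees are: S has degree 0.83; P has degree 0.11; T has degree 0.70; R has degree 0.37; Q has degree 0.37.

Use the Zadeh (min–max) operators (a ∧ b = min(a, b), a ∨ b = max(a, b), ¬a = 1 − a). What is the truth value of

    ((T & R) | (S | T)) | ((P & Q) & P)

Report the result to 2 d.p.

T & R = min(a, b) on (0.70, 0.37) = 0.37
S | T = max(a, b) on (0.83, 0.70) = 0.83
(T & R) | (S | T) = max(a, b) on (0.37, 0.83) = 0.83
P & Q = min(a, b) on (0.11, 0.37) = 0.11
(P & Q) & P = min(a, b) on (0.11, 0.11) = 0.11
((T & R) | (S | T)) | ((P & Q) & P) = max(a, b) on (0.83, 0.11) = 0.83

0.83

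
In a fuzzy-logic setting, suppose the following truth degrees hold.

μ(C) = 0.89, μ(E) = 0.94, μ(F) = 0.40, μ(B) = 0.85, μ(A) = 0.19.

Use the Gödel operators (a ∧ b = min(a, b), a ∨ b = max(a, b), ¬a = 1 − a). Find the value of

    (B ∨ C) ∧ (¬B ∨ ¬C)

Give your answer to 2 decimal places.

0.15

B ∨ C = max(a, b) on (0.85, 0.89) = 0.89
¬B = 1 − 0.85 = 0.15
¬C = 1 − 0.89 = 0.11
¬B ∨ ¬C = max(a, b) on (0.15, 0.11) = 0.15
(B ∨ C) ∧ (¬B ∨ ¬C) = min(a, b) on (0.89, 0.15) = 0.15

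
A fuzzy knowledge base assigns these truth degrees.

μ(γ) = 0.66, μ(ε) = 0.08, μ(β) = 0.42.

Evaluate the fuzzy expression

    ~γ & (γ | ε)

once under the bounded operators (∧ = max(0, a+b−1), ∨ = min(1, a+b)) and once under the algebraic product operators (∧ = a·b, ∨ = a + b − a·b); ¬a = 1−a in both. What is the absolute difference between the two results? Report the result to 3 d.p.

Under bounded:
  ~γ = 1 − 0.66 = 0.34
  γ | ε = min(1, a+b) on (0.66, 0.08) = 0.74
  ~γ & (γ | ε) = max(0, a+b−1) on (0.34, 0.74) = 0.08
  → value = 0.0800
Under algebraic product:
  ~γ = 1 − 0.6600 = 0.3400
  γ | ε = a + b − a·b on (0.6600, 0.0800) = 0.6872
  ~γ & (γ | ε) = a·b on (0.3400, 0.6872) = 0.2336
  → value = 0.2336
|0.0800 − 0.2336| = 0.154

0.154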